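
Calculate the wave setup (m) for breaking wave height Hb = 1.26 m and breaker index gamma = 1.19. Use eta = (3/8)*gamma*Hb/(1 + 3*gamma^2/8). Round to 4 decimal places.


eta = (3/8) * gamma * Hb / (1 + 3*gamma^2/8)
Numerator = (3/8) * 1.19 * 1.26 = 0.562275
Denominator = 1 + 3*1.19^2/8 = 1 + 0.531038 = 1.531038
eta = 0.562275 / 1.531038
eta = 0.3673 m

0.3673


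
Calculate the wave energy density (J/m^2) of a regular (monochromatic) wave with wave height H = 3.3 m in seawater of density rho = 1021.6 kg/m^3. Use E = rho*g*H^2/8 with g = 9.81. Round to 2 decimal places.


E = (1/8) * rho * g * H^2
E = (1/8) * 1021.6 * 9.81 * 3.3^2
E = 0.125 * 1021.6 * 9.81 * 10.8900
E = 13642.31 J/m^2

13642.31


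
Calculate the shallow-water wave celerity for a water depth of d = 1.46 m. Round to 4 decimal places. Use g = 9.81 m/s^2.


Using the shallow-water approximation:
C = sqrt(g * d) = sqrt(9.81 * 1.46)
C = sqrt(14.3226)
C = 3.7845 m/s

3.7845


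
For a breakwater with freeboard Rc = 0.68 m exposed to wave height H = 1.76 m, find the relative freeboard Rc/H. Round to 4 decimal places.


Relative freeboard = Rc / H
= 0.68 / 1.76
= 0.3864

0.3864


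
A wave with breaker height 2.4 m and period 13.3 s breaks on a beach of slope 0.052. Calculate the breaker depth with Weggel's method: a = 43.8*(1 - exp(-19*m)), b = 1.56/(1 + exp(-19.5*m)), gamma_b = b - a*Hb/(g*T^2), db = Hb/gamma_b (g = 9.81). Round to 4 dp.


a = 43.8 * (1 - exp(-19 * m))
exp(-19 * 0.052) = exp(-0.9880) = 0.372321
a = 43.8 * (1 - 0.372321) = 27.492358
b = 1.56 / (1 + exp(-19.5 * m))
exp(-19.5 * 0.052) = exp(-1.0140) = 0.362765
b = 1.56 / (1 + 0.362765) = 1.144731
Hb / (g * T^2) = 2.4 / (9.81 * 13.3^2) = 2.4 / 1735.2909 = 0.00138305
gamma_b = b - a * Hb/(g*T^2) = 1.144731 - 27.492358 * 0.00138305 = 1.106708
db = Hb / gamma_b = 2.4 / 1.106708
db = 2.1686 m

2.1686


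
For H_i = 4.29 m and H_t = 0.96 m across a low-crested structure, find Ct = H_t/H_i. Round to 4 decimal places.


Ct = H_t / H_i
Ct = 0.96 / 4.29
Ct = 0.2238

0.2238


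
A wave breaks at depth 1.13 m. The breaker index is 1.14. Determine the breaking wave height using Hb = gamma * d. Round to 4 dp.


Hb = gamma * d
Hb = 1.14 * 1.13
Hb = 1.2882 m

1.2882


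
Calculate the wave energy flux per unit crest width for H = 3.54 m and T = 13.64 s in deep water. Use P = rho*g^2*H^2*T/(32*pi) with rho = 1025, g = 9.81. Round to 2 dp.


P = rho * g^2 * H^2 * T / (32 * pi)
P = 1025 * 9.81^2 * 3.54^2 * 13.64 / (32 * pi)
P = 1025 * 96.2361 * 12.5316 * 13.64 / 100.53096
P = 167719.25 W/m

167719.25


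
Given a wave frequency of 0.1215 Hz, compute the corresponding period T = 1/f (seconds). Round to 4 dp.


T = 1 / f
T = 1 / 0.1215
T = 8.2305 s

8.2305


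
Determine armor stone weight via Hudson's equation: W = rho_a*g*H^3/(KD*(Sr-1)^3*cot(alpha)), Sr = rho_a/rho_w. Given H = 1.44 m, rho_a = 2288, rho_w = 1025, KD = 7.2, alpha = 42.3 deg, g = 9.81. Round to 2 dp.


Sr = rho_a / rho_w = 2288 / 1025 = 2.232195
(Sr - 1) = 1.232195
(Sr - 1)^3 = 1.870848
cot(42.3) = 1 / tan(42.3) = 1 / 0.909930 = 1.098986
Numerator = 2288 * 9.81 * 1.44^3 = 67021.2470
Denominator = 7.2 * 1.870848 * 1.098986 = 14.803451
W = 67021.2470 / 14.803451
W = 4527.41 N

4527.41


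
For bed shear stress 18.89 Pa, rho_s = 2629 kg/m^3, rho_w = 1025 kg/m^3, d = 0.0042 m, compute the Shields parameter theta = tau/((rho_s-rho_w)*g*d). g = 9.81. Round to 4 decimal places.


theta = tau / ((rho_s - rho_w) * g * d)
rho_s - rho_w = 2629 - 1025 = 1604
Denominator = 1604 * 9.81 * 0.0042 = 66.088008
theta = 18.89 / 66.088008
theta = 0.2858

0.2858


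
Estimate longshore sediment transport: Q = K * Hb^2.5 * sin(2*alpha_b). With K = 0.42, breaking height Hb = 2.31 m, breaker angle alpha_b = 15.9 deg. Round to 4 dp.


Q = K * Hb^2.5 * sin(2 * alpha_b)
Hb^2.5 = 2.31^2.5 = 8.110170
sin(2 * 15.9) = sin(31.8) = 0.526956
Q = 0.42 * 8.110170 * 0.526956
Q = 1.7950 m^3/s

1.7950


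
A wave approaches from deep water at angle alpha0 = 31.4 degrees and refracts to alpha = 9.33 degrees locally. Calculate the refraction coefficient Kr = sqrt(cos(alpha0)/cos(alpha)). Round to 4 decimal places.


Kr = sqrt(cos(alpha0) / cos(alpha))
cos(31.4) = 0.853551
cos(9.33) = 0.986771
Kr = sqrt(0.853551 / 0.986771)
Kr = sqrt(0.864994)
Kr = 0.9301

0.9301


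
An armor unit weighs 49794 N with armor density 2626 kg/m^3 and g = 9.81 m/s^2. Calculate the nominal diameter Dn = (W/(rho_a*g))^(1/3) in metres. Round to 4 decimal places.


V = W / (rho_a * g)
V = 49794 / (2626 * 9.81)
V = 49794 / 25761.06
V = 1.932917 m^3
Dn = V^(1/3) = 1.932917^(1/3)
Dn = 1.2457 m

1.2457


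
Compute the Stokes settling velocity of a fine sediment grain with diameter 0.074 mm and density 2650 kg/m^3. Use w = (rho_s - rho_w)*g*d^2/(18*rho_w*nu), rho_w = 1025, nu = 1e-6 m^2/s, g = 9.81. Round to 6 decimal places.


w = (rho_s - rho_w) * g * d^2 / (18 * rho_w * nu)
d = 0.074 mm = 0.000074 m
rho_s - rho_w = 2650 - 1025 = 1625
Numerator = 1625 * 9.81 * (0.000074)^2 = 0.000087294285
Denominator = 18 * 1025 * 1e-6 = 0.018450
w = 0.004731 m/s

0.004731


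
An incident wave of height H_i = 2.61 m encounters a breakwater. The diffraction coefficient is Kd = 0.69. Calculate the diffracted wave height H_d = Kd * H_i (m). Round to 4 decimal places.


H_d = Kd * H_i
H_d = 0.69 * 2.61
H_d = 1.8009 m

1.8009


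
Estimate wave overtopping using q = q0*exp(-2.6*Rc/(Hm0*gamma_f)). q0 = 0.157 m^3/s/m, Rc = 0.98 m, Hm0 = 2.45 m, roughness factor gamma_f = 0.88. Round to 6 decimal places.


q = q0 * exp(-2.6 * Rc / (Hm0 * gamma_f))
Exponent = -2.6 * 0.98 / (2.45 * 0.88)
= -2.6 * 0.98 / 2.1560
= -1.181818
exp(-1.181818) = 0.306721
q = 0.157 * 0.306721
q = 0.048155 m^3/s/m

0.048155


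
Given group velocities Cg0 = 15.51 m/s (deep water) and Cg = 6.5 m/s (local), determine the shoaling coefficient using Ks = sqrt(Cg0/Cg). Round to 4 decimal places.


Ks = sqrt(Cg0 / Cg)
Ks = sqrt(15.51 / 6.5)
Ks = sqrt(2.3862)
Ks = 1.5447

1.5447


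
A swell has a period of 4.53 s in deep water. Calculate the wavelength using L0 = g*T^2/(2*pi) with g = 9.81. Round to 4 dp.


L0 = g * T^2 / (2 * pi)
L0 = 9.81 * 4.53^2 / (2 * pi)
L0 = 9.81 * 20.5209 / 6.28319
L0 = 201.3100 / 6.28319
L0 = 32.0395 m

32.0395


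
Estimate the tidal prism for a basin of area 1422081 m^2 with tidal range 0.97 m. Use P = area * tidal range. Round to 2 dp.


Tidal prism = Area * Tidal range
P = 1422081 * 0.97
P = 1379418.57 m^3

1379418.57


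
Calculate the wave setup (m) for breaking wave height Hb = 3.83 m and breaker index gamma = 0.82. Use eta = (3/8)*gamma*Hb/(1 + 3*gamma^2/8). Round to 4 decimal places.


eta = (3/8) * gamma * Hb / (1 + 3*gamma^2/8)
Numerator = (3/8) * 0.82 * 3.83 = 1.177725
Denominator = 1 + 3*0.82^2/8 = 1 + 0.252150 = 1.252150
eta = 1.177725 / 1.252150
eta = 0.9406 m

0.9406


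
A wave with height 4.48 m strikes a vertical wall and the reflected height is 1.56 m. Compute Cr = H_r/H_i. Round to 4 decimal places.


Cr = H_r / H_i
Cr = 1.56 / 4.48
Cr = 0.3482

0.3482


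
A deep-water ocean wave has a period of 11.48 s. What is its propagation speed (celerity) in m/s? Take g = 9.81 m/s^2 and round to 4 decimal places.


We use the deep-water celerity formula:
C = g * T / (2 * pi)
C = 9.81 * 11.48 / (2 * 3.14159...)
C = 112.618800 / 6.283185
C = 17.9238 m/s

17.9238


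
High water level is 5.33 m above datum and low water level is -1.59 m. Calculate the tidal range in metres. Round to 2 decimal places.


Tidal range = High water - Low water
Tidal range = 5.33 - (-1.59)
Tidal range = 6.92 m

6.92


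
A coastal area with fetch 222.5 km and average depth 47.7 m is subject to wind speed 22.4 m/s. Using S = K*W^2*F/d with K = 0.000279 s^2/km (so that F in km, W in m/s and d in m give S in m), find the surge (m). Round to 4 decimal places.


S = K * W^2 * F / d
W^2 = 22.4^2 = 501.76
S = 0.000279 * 501.76 * 222.5 / 47.7
Numerator = 0.000279 * 501.76 * 222.5 = 31.148006
S = 31.148006 / 47.7 = 0.6530 m

0.6530


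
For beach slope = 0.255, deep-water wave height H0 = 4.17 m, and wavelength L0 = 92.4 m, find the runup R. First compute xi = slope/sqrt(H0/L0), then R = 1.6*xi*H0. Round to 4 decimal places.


xi = slope / sqrt(H0/L0)
H0/L0 = 4.17/92.4 = 0.045130
sqrt(0.045130) = 0.212438
xi = 0.255 / 0.212438 = 1.200351
R = 1.6 * xi * H0 = 1.6 * 1.200351 * 4.17
R = 8.0087 m

8.0087


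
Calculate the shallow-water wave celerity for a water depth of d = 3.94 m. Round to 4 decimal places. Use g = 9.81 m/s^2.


Using the shallow-water approximation:
C = sqrt(g * d) = sqrt(9.81 * 3.94)
C = sqrt(38.6514)
C = 6.2170 m/s

6.2170


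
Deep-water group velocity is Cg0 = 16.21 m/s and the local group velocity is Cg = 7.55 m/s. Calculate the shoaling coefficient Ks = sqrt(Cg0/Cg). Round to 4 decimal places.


Ks = sqrt(Cg0 / Cg)
Ks = sqrt(16.21 / 7.55)
Ks = sqrt(2.1470)
Ks = 1.4653

1.4653


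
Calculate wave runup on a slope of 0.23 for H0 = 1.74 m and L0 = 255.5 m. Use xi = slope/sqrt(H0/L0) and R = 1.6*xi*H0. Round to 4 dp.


xi = slope / sqrt(H0/L0)
H0/L0 = 1.74/255.5 = 0.006810
sqrt(0.006810) = 0.082524
xi = 0.23 / 0.082524 = 2.787075
R = 1.6 * xi * H0 = 1.6 * 2.787075 * 1.74
R = 7.7592 m

7.7592


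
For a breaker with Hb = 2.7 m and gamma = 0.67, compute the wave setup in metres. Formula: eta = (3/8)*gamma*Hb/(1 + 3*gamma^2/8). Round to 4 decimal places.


eta = (3/8) * gamma * Hb / (1 + 3*gamma^2/8)
Numerator = (3/8) * 0.67 * 2.7 = 0.678375
Denominator = 1 + 3*0.67^2/8 = 1 + 0.168338 = 1.168338
eta = 0.678375 / 1.168338
eta = 0.5806 m

0.5806


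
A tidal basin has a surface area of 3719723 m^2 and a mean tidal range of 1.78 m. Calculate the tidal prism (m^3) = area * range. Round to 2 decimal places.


Tidal prism = Area * Tidal range
P = 3719723 * 1.78
P = 6621106.94 m^3

6621106.94


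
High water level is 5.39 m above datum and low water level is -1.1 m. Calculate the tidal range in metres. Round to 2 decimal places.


Tidal range = High water - Low water
Tidal range = 5.39 - (-1.1)
Tidal range = 6.49 m

6.49


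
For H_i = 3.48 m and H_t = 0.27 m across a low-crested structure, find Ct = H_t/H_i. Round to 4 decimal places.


Ct = H_t / H_i
Ct = 0.27 / 3.48
Ct = 0.0776

0.0776


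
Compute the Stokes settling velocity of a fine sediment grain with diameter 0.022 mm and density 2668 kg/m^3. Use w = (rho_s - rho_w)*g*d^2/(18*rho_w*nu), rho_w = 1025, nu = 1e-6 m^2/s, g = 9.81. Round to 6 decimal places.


w = (rho_s - rho_w) * g * d^2 / (18 * rho_w * nu)
d = 0.022 mm = 0.000022 m
rho_s - rho_w = 2668 - 1025 = 1643
Numerator = 1643 * 9.81 * (0.000022)^2 = 0.000007801030
Denominator = 18 * 1025 * 1e-6 = 0.018450
w = 0.000423 m/s

0.000423


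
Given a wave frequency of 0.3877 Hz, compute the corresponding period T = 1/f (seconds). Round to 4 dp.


T = 1 / f
T = 1 / 0.3877
T = 2.5793 s

2.5793


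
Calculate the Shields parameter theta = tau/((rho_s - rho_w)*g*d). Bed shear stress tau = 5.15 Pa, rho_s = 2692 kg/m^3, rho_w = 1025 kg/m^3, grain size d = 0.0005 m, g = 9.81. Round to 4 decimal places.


theta = tau / ((rho_s - rho_w) * g * d)
rho_s - rho_w = 2692 - 1025 = 1667
Denominator = 1667 * 9.81 * 0.0005 = 8.176635
theta = 5.15 / 8.176635
theta = 0.6298

0.6298


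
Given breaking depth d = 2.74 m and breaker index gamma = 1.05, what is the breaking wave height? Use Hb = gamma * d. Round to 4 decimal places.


Hb = gamma * d
Hb = 1.05 * 2.74
Hb = 2.8770 m

2.8770


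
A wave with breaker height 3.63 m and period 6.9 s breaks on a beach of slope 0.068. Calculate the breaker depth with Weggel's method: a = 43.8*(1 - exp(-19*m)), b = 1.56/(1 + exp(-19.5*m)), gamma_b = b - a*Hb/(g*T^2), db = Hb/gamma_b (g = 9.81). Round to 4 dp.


a = 43.8 * (1 - exp(-19 * m))
exp(-19 * 0.068) = exp(-1.2920) = 0.274721
a = 43.8 * (1 - 0.274721) = 31.767229
b = 1.56 / (1 + exp(-19.5 * m))
exp(-19.5 * 0.068) = exp(-1.3260) = 0.265537
b = 1.56 / (1 + 0.265537) = 1.232678
Hb / (g * T^2) = 3.63 / (9.81 * 6.9^2) = 3.63 / 467.0541 = 0.00777212
gamma_b = b - a * Hb/(g*T^2) = 1.232678 - 31.767229 * 0.00777212 = 0.985779
db = Hb / gamma_b = 3.63 / 0.985779
db = 3.6824 m

3.6824


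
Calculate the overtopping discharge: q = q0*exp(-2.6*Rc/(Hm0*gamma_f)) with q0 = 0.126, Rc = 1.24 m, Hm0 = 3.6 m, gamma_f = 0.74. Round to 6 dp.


q = q0 * exp(-2.6 * Rc / (Hm0 * gamma_f))
Exponent = -2.6 * 1.24 / (3.6 * 0.74)
= -2.6 * 1.24 / 2.6640
= -1.210210
exp(-1.210210) = 0.298135
q = 0.126 * 0.298135
q = 0.037565 m^3/s/m

0.037565


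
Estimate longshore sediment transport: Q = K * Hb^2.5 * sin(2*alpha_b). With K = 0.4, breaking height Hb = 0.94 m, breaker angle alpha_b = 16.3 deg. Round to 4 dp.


Q = K * Hb^2.5 * sin(2 * alpha_b)
Hb^2.5 = 0.94^2.5 = 0.856682
sin(2 * 16.3) = sin(32.6) = 0.538771
Q = 0.4 * 0.856682 * 0.538771
Q = 0.1846 m^3/s

0.1846


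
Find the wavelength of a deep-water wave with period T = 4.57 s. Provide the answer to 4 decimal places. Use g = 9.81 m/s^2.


L0 = g * T^2 / (2 * pi)
L0 = 9.81 * 4.57^2 / (2 * pi)
L0 = 9.81 * 20.8849 / 6.28319
L0 = 204.8809 / 6.28319
L0 = 32.6078 m

32.6078


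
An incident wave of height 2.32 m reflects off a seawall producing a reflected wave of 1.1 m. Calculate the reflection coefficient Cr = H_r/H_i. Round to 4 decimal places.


Cr = H_r / H_i
Cr = 1.1 / 2.32
Cr = 0.4741

0.4741


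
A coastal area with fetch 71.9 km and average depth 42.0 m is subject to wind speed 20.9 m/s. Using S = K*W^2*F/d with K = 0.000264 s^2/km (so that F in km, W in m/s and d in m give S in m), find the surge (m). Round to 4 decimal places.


S = K * W^2 * F / d
W^2 = 20.9^2 = 436.81
S = 0.000264 * 436.81 * 71.9 / 42.0
Numerator = 0.000264 * 436.81 * 71.9 = 8.291353
S = 8.291353 / 42.0 = 0.1974 m

0.1974


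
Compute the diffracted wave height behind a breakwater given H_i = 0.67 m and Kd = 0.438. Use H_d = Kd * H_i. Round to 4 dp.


H_d = Kd * H_i
H_d = 0.438 * 0.67
H_d = 0.2935 m

0.2935


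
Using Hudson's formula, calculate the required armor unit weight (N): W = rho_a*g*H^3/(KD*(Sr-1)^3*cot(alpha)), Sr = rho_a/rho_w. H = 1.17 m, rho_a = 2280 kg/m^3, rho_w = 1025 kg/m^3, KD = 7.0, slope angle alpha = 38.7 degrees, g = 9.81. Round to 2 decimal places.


Sr = rho_a / rho_w = 2280 / 1025 = 2.224390
(Sr - 1) = 1.224390
(Sr - 1)^3 = 1.835522
cot(38.7) = 1 / tan(38.7) = 1 / 0.801151 = 1.248204
Numerator = 2280 * 9.81 * 1.17^3 = 35822.9576
Denominator = 7.0 * 1.835522 * 1.248204 = 16.037741
W = 35822.9576 / 16.037741
W = 2233.67 N

2233.67


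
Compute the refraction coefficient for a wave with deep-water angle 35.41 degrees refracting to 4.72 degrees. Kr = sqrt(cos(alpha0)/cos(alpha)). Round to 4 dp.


Kr = sqrt(cos(alpha0) / cos(alpha))
cos(35.41) = 0.815027
cos(4.72) = 0.996609
Kr = sqrt(0.815027 / 0.996609)
Kr = sqrt(0.817800)
Kr = 0.9043

0.9043


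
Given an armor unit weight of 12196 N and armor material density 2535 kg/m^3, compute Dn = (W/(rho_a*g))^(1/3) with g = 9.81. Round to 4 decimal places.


V = W / (rho_a * g)
V = 12196 / (2535 * 9.81)
V = 12196 / 24868.35
V = 0.490423 m^3
Dn = V^(1/3) = 0.490423^(1/3)
Dn = 0.7886 m

0.7886


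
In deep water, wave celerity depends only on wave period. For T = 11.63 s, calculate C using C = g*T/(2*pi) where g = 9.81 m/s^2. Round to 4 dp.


We use the deep-water celerity formula:
C = g * T / (2 * pi)
C = 9.81 * 11.63 / (2 * 3.14159...)
C = 114.090300 / 6.283185
C = 18.1580 m/s

18.1580


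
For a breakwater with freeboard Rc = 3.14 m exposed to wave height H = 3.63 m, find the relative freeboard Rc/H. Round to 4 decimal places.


Relative freeboard = Rc / H
= 3.14 / 3.63
= 0.8650

0.8650


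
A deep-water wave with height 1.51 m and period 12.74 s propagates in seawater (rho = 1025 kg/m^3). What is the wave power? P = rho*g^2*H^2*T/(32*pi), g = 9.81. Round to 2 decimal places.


P = rho * g^2 * H^2 * T / (32 * pi)
P = 1025 * 9.81^2 * 1.51^2 * 12.74 / (32 * pi)
P = 1025 * 96.2361 * 2.2801 * 12.74 / 100.53096
P = 28502.66 W/m

28502.66


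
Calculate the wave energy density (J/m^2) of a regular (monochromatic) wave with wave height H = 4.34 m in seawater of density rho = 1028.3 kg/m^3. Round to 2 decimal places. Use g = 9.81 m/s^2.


E = (1/8) * rho * g * H^2
E = (1/8) * 1028.3 * 9.81 * 4.34^2
E = 0.125 * 1028.3 * 9.81 * 18.8356
E = 23750.80 J/m^2

23750.80


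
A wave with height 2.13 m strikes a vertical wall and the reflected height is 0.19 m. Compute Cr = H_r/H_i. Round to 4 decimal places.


Cr = H_r / H_i
Cr = 0.19 / 2.13
Cr = 0.0892

0.0892


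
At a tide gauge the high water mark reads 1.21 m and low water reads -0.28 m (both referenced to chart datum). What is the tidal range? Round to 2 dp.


Tidal range = High water - Low water
Tidal range = 1.21 - (-0.28)
Tidal range = 1.49 m

1.49


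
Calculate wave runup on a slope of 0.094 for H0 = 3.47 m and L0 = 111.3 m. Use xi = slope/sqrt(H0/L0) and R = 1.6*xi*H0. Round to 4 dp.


xi = slope / sqrt(H0/L0)
H0/L0 = 3.47/111.3 = 0.031177
sqrt(0.031177) = 0.176570
xi = 0.094 / 0.176570 = 0.532366
R = 1.6 * xi * H0 = 1.6 * 0.532366 * 3.47
R = 2.9557 m

2.9557


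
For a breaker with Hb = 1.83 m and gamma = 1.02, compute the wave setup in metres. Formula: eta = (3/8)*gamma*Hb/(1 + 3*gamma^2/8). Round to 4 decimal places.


eta = (3/8) * gamma * Hb / (1 + 3*gamma^2/8)
Numerator = (3/8) * 1.02 * 1.83 = 0.699975
Denominator = 1 + 3*1.02^2/8 = 1 + 0.390150 = 1.390150
eta = 0.699975 / 1.390150
eta = 0.5035 m

0.5035


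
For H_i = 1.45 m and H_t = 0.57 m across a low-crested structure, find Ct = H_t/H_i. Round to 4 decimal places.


Ct = H_t / H_i
Ct = 0.57 / 1.45
Ct = 0.3931

0.3931


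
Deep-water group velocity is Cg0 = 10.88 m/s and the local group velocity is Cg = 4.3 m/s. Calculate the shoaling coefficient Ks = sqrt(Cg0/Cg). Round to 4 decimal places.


Ks = sqrt(Cg0 / Cg)
Ks = sqrt(10.88 / 4.3)
Ks = sqrt(2.5302)
Ks = 1.5907

1.5907


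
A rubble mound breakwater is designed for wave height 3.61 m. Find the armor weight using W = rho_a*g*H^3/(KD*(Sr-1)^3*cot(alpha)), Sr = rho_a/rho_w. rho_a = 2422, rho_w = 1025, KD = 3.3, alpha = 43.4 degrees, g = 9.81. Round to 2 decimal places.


Sr = rho_a / rho_w = 2422 / 1025 = 2.362927
(Sr - 1) = 1.362927
(Sr - 1)^3 = 2.531731
cot(43.4) = 1 / tan(43.4) = 1 / 0.945653 = 1.057470
Numerator = 2422 * 9.81 * 3.61^3 = 1117801.6643
Denominator = 3.3 * 2.531731 * 1.057470 = 8.834862
W = 1117801.6643 / 8.834862
W = 126521.69 N

126521.69


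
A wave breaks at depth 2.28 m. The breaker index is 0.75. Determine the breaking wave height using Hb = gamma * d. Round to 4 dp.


Hb = gamma * d
Hb = 0.75 * 2.28
Hb = 1.7100 m

1.7100


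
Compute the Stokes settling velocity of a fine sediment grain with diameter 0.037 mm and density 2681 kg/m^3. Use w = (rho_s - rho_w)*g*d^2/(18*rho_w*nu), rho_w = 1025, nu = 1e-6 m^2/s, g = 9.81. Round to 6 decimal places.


w = (rho_s - rho_w) * g * d^2 / (18 * rho_w * nu)
d = 0.037 mm = 0.000037 m
rho_s - rho_w = 2681 - 1025 = 1656
Numerator = 1656 * 9.81 * (0.000037)^2 = 0.000022239898
Denominator = 18 * 1025 * 1e-6 = 0.018450
w = 0.001205 m/s

0.001205


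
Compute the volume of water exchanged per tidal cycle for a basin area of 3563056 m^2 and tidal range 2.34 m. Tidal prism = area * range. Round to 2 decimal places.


Tidal prism = Area * Tidal range
P = 3563056 * 2.34
P = 8337551.04 m^3

8337551.04


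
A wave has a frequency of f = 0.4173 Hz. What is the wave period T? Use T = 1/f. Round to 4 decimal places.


T = 1 / f
T = 1 / 0.4173
T = 2.3964 s

2.3964


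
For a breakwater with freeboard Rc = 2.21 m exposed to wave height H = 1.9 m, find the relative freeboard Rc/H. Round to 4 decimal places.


Relative freeboard = Rc / H
= 2.21 / 1.9
= 1.1632

1.1632


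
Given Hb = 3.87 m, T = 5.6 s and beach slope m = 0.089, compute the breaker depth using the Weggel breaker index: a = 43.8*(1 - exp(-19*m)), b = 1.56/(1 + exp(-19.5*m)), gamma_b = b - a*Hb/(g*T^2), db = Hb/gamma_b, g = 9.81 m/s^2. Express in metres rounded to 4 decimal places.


a = 43.8 * (1 - exp(-19 * m))
exp(-19 * 0.089) = exp(-1.6910) = 0.184335
a = 43.8 * (1 - 0.184335) = 35.726123
b = 1.56 / (1 + exp(-19.5 * m))
exp(-19.5 * 0.089) = exp(-1.7355) = 0.176312
b = 1.56 / (1 + 0.176312) = 1.326179
Hb / (g * T^2) = 3.87 / (9.81 * 5.6^2) = 3.87 / 307.6416 = 0.01257957
gamma_b = b - a * Hb/(g*T^2) = 1.326179 - 35.726123 * 0.01257957 = 0.876759
db = Hb / gamma_b = 3.87 / 0.876759
db = 4.4140 m

4.4140


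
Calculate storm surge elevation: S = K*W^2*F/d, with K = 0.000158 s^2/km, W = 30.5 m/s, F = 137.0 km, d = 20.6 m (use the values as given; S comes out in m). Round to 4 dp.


S = K * W^2 * F / d
W^2 = 30.5^2 = 930.25
S = 0.000158 * 930.25 * 137.0 / 20.6
Numerator = 0.000158 * 930.25 * 137.0 = 20.136191
S = 20.136191 / 20.6 = 0.9775 m

0.9775


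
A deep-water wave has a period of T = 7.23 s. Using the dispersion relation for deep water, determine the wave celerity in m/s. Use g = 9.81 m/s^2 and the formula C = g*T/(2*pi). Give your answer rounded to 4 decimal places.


We use the deep-water celerity formula:
C = g * T / (2 * pi)
C = 9.81 * 7.23 / (2 * 3.14159...)
C = 70.926300 / 6.283185
C = 11.2883 m/s

11.2883


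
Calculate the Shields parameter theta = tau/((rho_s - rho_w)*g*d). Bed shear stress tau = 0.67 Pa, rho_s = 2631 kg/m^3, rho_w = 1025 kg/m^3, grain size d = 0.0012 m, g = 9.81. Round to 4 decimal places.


theta = tau / ((rho_s - rho_w) * g * d)
rho_s - rho_w = 2631 - 1025 = 1606
Denominator = 1606 * 9.81 * 0.0012 = 18.905832
theta = 0.67 / 18.905832
theta = 0.0354

0.0354


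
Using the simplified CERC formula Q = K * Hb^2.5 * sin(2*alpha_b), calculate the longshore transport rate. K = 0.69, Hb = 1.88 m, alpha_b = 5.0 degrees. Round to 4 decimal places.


Q = K * Hb^2.5 * sin(2 * alpha_b)
Hb^2.5 = 1.88^2.5 = 4.846125
sin(2 * 5.0) = sin(10.0) = 0.173648
Q = 0.69 * 4.846125 * 0.173648
Q = 0.5806 m^3/s

0.5806


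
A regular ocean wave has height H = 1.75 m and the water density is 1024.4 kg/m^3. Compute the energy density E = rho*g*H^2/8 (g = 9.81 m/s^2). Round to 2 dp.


E = (1/8) * rho * g * H^2
E = (1/8) * 1024.4 * 9.81 * 1.75^2
E = 0.125 * 1024.4 * 9.81 * 3.0625
E = 3847.02 J/m^2

3847.02


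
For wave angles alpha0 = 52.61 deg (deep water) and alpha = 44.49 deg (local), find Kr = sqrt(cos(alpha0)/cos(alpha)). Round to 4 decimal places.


Kr = sqrt(cos(alpha0) / cos(alpha))
cos(52.61) = 0.607237
cos(44.49) = 0.713373
Kr = sqrt(0.607237 / 0.713373)
Kr = sqrt(0.851220)
Kr = 0.9226

0.9226


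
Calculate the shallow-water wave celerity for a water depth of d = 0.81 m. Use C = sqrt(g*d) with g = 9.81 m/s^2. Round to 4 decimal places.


Using the shallow-water approximation:
C = sqrt(g * d) = sqrt(9.81 * 0.81)
C = sqrt(7.9461)
C = 2.8189 m/s

2.8189


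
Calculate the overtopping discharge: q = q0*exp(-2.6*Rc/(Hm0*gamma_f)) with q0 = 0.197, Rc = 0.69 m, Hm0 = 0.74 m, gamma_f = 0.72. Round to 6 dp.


q = q0 * exp(-2.6 * Rc / (Hm0 * gamma_f))
Exponent = -2.6 * 0.69 / (0.74 * 0.72)
= -2.6 * 0.69 / 0.5328
= -3.367117
exp(-3.367117) = 0.034489
q = 0.197 * 0.034489
q = 0.006794 m^3/s/m

0.006794


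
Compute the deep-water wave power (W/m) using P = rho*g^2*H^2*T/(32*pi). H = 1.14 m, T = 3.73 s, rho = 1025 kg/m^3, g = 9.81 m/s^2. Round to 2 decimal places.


P = rho * g^2 * H^2 * T / (32 * pi)
P = 1025 * 9.81^2 * 1.14^2 * 3.73 / (32 * pi)
P = 1025 * 96.2361 * 1.2996 * 3.73 / 100.53096
P = 4756.42 W/m

4756.42


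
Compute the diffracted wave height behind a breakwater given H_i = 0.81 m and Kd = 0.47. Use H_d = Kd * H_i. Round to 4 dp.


H_d = Kd * H_i
H_d = 0.47 * 0.81
H_d = 0.3807 m

0.3807


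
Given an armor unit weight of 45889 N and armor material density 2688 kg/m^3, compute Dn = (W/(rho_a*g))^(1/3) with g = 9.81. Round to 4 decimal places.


V = W / (rho_a * g)
V = 45889 / (2688 * 9.81)
V = 45889 / 26369.28
V = 1.740245 m^3
Dn = V^(1/3) = 1.740245^(1/3)
Dn = 1.2028 m

1.2028


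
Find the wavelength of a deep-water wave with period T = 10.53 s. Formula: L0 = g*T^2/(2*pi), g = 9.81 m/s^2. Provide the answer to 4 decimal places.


L0 = g * T^2 / (2 * pi)
L0 = 9.81 * 10.53^2 / (2 * pi)
L0 = 9.81 * 110.8809 / 6.28319
L0 = 1087.7416 / 6.28319
L0 = 173.1195 m

173.1195


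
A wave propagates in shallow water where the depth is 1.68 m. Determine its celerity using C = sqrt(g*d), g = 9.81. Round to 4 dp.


Using the shallow-water approximation:
C = sqrt(g * d) = sqrt(9.81 * 1.68)
C = sqrt(16.4808)
C = 4.0597 m/s

4.0597


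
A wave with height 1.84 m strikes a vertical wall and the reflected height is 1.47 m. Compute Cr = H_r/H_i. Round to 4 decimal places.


Cr = H_r / H_i
Cr = 1.47 / 1.84
Cr = 0.7989

0.7989


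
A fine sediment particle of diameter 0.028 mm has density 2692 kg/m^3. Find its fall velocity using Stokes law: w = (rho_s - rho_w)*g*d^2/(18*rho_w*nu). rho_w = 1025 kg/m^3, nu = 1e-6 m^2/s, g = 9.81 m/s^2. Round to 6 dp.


w = (rho_s - rho_w) * g * d^2 / (18 * rho_w * nu)
d = 0.028 mm = 0.000028 m
rho_s - rho_w = 2692 - 1025 = 1667
Numerator = 1667 * 9.81 * (0.000028)^2 = 0.000012820964
Denominator = 18 * 1025 * 1e-6 = 0.018450
w = 0.000695 m/s

0.000695


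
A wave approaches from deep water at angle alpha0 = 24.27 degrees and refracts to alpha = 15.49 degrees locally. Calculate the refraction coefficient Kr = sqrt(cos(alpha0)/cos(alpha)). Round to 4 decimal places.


Kr = sqrt(cos(alpha0) / cos(alpha))
cos(24.27) = 0.911619
cos(15.49) = 0.963677
Kr = sqrt(0.911619 / 0.963677)
Kr = sqrt(0.945979)
Kr = 0.9726

0.9726


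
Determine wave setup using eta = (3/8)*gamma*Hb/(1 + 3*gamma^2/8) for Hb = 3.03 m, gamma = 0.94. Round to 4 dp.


eta = (3/8) * gamma * Hb / (1 + 3*gamma^2/8)
Numerator = (3/8) * 0.94 * 3.03 = 1.068075
Denominator = 1 + 3*0.94^2/8 = 1 + 0.331350 = 1.331350
eta = 1.068075 / 1.331350
eta = 0.8022 m

0.8022


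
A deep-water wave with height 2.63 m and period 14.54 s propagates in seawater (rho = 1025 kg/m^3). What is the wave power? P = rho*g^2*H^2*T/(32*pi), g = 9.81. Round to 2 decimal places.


P = rho * g^2 * H^2 * T / (32 * pi)
P = 1025 * 9.81^2 * 2.63^2 * 14.54 / (32 * pi)
P = 1025 * 96.2361 * 6.9169 * 14.54 / 100.53096
P = 98682.00 W/m

98682.00


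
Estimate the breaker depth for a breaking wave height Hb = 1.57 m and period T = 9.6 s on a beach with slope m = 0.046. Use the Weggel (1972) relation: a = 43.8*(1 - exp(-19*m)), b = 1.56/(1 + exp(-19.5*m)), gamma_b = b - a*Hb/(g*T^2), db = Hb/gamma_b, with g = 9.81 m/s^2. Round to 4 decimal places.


a = 43.8 * (1 - exp(-19 * m))
exp(-19 * 0.046) = exp(-0.8740) = 0.417279
a = 43.8 * (1 - 0.417279) = 25.523176
b = 1.56 / (1 + exp(-19.5 * m))
exp(-19.5 * 0.046) = exp(-0.8970) = 0.407791
b = 1.56 / (1 + 0.407791) = 1.108119
Hb / (g * T^2) = 1.57 / (9.81 * 9.6^2) = 1.57 / 904.0896 = 0.00173655
gamma_b = b - a * Hb/(g*T^2) = 1.108119 - 25.523176 * 0.00173655 = 1.063797
db = Hb / gamma_b = 1.57 / 1.063797
db = 1.4758 m

1.4758


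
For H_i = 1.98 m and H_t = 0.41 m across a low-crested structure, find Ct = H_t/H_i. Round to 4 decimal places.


Ct = H_t / H_i
Ct = 0.41 / 1.98
Ct = 0.2071

0.2071


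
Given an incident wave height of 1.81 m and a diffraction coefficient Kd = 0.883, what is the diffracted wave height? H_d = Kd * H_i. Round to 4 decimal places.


H_d = Kd * H_i
H_d = 0.883 * 1.81
H_d = 1.5982 m

1.5982


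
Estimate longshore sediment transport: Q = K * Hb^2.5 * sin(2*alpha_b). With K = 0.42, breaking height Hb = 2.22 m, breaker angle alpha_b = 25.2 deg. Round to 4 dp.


Q = K * Hb^2.5 * sin(2 * alpha_b)
Hb^2.5 = 2.22^2.5 = 7.343151
sin(2 * 25.2) = sin(50.4) = 0.770513
Q = 0.42 * 7.343151 * 0.770513
Q = 2.3764 m^3/s

2.3764


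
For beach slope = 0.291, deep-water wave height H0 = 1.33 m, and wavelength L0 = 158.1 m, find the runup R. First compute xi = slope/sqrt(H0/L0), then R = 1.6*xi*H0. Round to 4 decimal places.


xi = slope / sqrt(H0/L0)
H0/L0 = 1.33/158.1 = 0.008412
sqrt(0.008412) = 0.091719
xi = 0.291 / 0.091719 = 3.172730
R = 1.6 * xi * H0 = 1.6 * 3.172730 * 1.33
R = 6.7516 m

6.7516


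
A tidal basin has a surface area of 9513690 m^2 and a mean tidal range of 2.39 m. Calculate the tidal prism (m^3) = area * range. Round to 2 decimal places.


Tidal prism = Area * Tidal range
P = 9513690 * 2.39
P = 22737719.10 m^3

22737719.10


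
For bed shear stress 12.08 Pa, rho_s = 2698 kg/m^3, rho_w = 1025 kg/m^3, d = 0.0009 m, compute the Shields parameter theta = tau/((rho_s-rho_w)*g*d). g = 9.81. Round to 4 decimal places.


theta = tau / ((rho_s - rho_w) * g * d)
rho_s - rho_w = 2698 - 1025 = 1673
Denominator = 1673 * 9.81 * 0.0009 = 14.770917
theta = 12.08 / 14.770917
theta = 0.8178

0.8178


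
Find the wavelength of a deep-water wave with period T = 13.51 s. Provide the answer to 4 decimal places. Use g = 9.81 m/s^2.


L0 = g * T^2 / (2 * pi)
L0 = 9.81 * 13.51^2 / (2 * pi)
L0 = 9.81 * 182.5201 / 6.28319
L0 = 1790.5222 / 6.28319
L0 = 284.9705 m

284.9705


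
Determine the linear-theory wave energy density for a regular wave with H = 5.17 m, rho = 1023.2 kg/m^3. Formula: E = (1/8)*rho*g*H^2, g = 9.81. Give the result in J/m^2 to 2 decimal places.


E = (1/8) * rho * g * H^2
E = (1/8) * 1023.2 * 9.81 * 5.17^2
E = 0.125 * 1023.2 * 9.81 * 26.7289
E = 33536.72 J/m^2

33536.72


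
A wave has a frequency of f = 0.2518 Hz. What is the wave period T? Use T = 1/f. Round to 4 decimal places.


T = 1 / f
T = 1 / 0.2518
T = 3.9714 s

3.9714


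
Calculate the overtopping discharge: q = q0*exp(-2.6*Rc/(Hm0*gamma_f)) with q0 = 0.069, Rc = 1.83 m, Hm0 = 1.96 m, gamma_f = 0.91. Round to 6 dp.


q = q0 * exp(-2.6 * Rc / (Hm0 * gamma_f))
Exponent = -2.6 * 1.83 / (1.96 * 0.91)
= -2.6 * 1.83 / 1.7836
= -2.667638
exp(-2.667638) = 0.069416
q = 0.069 * 0.069416
q = 0.004790 m^3/s/m

0.004790


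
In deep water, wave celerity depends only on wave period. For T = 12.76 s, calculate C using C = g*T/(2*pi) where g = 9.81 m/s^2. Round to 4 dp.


We use the deep-water celerity formula:
C = g * T / (2 * pi)
C = 9.81 * 12.76 / (2 * 3.14159...)
C = 125.175600 / 6.283185
C = 19.9223 m/s

19.9223


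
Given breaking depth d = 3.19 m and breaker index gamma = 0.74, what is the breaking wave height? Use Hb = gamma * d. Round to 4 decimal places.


Hb = gamma * d
Hb = 0.74 * 3.19
Hb = 2.3606 m

2.3606


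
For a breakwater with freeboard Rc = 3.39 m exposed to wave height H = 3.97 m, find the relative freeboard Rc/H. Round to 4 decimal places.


Relative freeboard = Rc / H
= 3.39 / 3.97
= 0.8539

0.8539


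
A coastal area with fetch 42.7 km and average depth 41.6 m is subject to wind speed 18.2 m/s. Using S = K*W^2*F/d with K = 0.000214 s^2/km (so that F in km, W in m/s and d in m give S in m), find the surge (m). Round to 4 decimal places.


S = K * W^2 * F / d
W^2 = 18.2^2 = 331.24
S = 0.000214 * 331.24 * 42.7 / 41.6
Numerator = 0.000214 * 331.24 * 42.7 = 3.026805
S = 3.026805 / 41.6 = 0.0728 m

0.0728


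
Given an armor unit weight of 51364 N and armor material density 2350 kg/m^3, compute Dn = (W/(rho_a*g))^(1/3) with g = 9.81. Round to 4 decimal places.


V = W / (rho_a * g)
V = 51364 / (2350 * 9.81)
V = 51364 / 23053.50
V = 2.228035 m^3
Dn = V^(1/3) = 2.228035^(1/3)
Dn = 1.3061 m

1.3061


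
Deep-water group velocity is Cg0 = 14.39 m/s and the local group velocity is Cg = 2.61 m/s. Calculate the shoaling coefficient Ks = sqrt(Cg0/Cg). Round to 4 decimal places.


Ks = sqrt(Cg0 / Cg)
Ks = sqrt(14.39 / 2.61)
Ks = sqrt(5.5134)
Ks = 2.3481

2.3481


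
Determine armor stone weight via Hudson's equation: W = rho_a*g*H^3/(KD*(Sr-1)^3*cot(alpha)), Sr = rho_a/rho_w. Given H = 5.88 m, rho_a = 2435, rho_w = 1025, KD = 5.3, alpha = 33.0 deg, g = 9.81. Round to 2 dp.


Sr = rho_a / rho_w = 2435 / 1025 = 2.375610
(Sr - 1) = 1.375610
(Sr - 1)^3 = 2.603069
cot(33.0) = 1 / tan(33.0) = 1 / 0.649408 = 1.539865
Numerator = 2435 * 9.81 * 5.88^3 = 4856237.8678
Denominator = 5.3 * 2.603069 * 1.539865 = 21.244389
W = 4856237.8678 / 21.244389
W = 228589.20 N

228589.20


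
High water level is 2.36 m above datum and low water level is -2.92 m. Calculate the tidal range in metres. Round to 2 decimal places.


Tidal range = High water - Low water
Tidal range = 2.36 - (-2.92)
Tidal range = 5.28 m

5.28


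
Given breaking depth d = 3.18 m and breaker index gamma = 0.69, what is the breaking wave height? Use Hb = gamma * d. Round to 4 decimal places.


Hb = gamma * d
Hb = 0.69 * 3.18
Hb = 2.1942 m

2.1942


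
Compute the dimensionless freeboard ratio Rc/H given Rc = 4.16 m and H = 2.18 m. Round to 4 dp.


Relative freeboard = Rc / H
= 4.16 / 2.18
= 1.9083

1.9083


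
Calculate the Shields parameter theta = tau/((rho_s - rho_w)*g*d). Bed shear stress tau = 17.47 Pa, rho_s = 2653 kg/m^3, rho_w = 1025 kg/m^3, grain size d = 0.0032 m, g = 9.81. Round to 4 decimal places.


theta = tau / ((rho_s - rho_w) * g * d)
rho_s - rho_w = 2653 - 1025 = 1628
Denominator = 1628 * 9.81 * 0.0032 = 51.106176
theta = 17.47 / 51.106176
theta = 0.3418

0.3418


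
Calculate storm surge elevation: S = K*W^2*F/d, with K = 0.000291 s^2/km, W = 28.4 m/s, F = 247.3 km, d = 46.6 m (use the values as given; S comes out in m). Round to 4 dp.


S = K * W^2 * F / d
W^2 = 28.4^2 = 806.56
S = 0.000291 * 806.56 * 247.3 / 46.6
Numerator = 0.000291 * 806.56 * 247.3 = 58.043526
S = 58.043526 / 46.6 = 1.2456 m

1.2456


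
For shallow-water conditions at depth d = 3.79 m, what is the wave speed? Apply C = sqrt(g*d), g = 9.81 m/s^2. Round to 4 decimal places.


Using the shallow-water approximation:
C = sqrt(g * d) = sqrt(9.81 * 3.79)
C = sqrt(37.1799)
C = 6.0975 m/s

6.0975


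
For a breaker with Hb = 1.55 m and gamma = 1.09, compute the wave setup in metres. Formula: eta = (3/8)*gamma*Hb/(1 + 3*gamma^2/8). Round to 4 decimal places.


eta = (3/8) * gamma * Hb / (1 + 3*gamma^2/8)
Numerator = (3/8) * 1.09 * 1.55 = 0.633563
Denominator = 1 + 3*1.09^2/8 = 1 + 0.445538 = 1.445538
eta = 0.633563 / 1.445538
eta = 0.4383 m

0.4383


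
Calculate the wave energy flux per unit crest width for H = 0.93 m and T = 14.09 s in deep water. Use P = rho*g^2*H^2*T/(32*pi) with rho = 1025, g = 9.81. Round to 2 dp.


P = rho * g^2 * H^2 * T / (32 * pi)
P = 1025 * 9.81^2 * 0.93^2 * 14.09 / (32 * pi)
P = 1025 * 96.2361 * 0.8649 * 14.09 / 100.53096
P = 11957.46 W/m

11957.46


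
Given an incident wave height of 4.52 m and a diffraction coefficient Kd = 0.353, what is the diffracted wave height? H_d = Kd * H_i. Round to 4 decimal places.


H_d = Kd * H_i
H_d = 0.353 * 4.52
H_d = 1.5956 m

1.5956


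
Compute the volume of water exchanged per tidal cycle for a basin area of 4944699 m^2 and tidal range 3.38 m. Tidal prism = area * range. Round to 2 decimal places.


Tidal prism = Area * Tidal range
P = 4944699 * 3.38
P = 16713082.62 m^3

16713082.62


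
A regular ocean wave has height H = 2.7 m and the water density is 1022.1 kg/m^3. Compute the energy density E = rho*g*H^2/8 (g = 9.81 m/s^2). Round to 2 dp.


E = (1/8) * rho * g * H^2
E = (1/8) * 1022.1 * 9.81 * 2.7^2
E = 0.125 * 1022.1 * 9.81 * 7.2900
E = 9136.92 J/m^2

9136.92


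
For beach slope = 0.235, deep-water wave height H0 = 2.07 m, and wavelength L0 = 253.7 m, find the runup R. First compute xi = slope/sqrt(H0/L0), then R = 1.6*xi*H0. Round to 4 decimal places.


xi = slope / sqrt(H0/L0)
H0/L0 = 2.07/253.7 = 0.008159
sqrt(0.008159) = 0.090329
xi = 0.235 / 0.090329 = 2.601614
R = 1.6 * xi * H0 = 1.6 * 2.601614 * 2.07
R = 8.6165 m

8.6165


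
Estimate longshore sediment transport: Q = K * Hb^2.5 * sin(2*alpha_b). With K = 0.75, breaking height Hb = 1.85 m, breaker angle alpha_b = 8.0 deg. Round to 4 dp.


Q = K * Hb^2.5 * sin(2 * alpha_b)
Hb^2.5 = 1.85^2.5 = 4.655103
sin(2 * 8.0) = sin(16.0) = 0.275637
Q = 0.75 * 4.655103 * 0.275637
Q = 0.9623 m^3/s

0.9623


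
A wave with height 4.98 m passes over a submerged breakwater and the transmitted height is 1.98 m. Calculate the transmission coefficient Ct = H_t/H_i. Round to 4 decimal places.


Ct = H_t / H_i
Ct = 1.98 / 4.98
Ct = 0.3976

0.3976


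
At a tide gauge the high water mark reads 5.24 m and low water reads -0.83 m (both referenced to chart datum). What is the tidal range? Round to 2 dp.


Tidal range = High water - Low water
Tidal range = 5.24 - (-0.83)
Tidal range = 6.07 m

6.07


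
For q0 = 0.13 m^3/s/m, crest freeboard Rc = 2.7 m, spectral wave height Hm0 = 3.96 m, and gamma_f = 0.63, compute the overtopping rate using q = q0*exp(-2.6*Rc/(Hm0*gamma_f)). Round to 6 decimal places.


q = q0 * exp(-2.6 * Rc / (Hm0 * gamma_f))
Exponent = -2.6 * 2.7 / (3.96 * 0.63)
= -2.6 * 2.7 / 2.4948
= -2.813853
exp(-2.813853) = 0.059973
q = 0.13 * 0.059973
q = 0.007797 m^3/s/m

0.007797


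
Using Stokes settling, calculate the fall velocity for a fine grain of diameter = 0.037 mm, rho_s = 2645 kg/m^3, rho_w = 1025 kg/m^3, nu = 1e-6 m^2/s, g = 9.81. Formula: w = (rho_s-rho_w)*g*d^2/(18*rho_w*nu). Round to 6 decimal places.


w = (rho_s - rho_w) * g * d^2 / (18 * rho_w * nu)
d = 0.037 mm = 0.000037 m
rho_s - rho_w = 2645 - 1025 = 1620
Numerator = 1620 * 9.81 * (0.000037)^2 = 0.000021756422
Denominator = 18 * 1025 * 1e-6 = 0.018450
w = 0.001179 m/s

0.001179


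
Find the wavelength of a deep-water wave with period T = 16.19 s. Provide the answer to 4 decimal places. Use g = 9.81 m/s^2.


L0 = g * T^2 / (2 * pi)
L0 = 9.81 * 16.19^2 / (2 * pi)
L0 = 9.81 * 262.1161 / 6.28319
L0 = 2571.3589 / 6.28319
L0 = 409.2445 m

409.2445


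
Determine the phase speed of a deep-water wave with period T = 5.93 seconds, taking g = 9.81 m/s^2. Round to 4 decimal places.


We use the deep-water celerity formula:
C = g * T / (2 * pi)
C = 9.81 * 5.93 / (2 * 3.14159...)
C = 58.173300 / 6.283185
C = 9.2586 m/s

9.2586


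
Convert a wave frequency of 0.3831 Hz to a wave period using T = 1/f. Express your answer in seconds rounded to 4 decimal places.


T = 1 / f
T = 1 / 0.3831
T = 2.6103 s

2.6103


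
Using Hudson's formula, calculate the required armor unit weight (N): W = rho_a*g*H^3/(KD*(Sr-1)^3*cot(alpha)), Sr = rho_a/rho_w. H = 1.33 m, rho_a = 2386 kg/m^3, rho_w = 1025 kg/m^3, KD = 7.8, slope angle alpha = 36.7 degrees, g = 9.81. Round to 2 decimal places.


Sr = rho_a / rho_w = 2386 / 1025 = 2.327805
(Sr - 1) = 1.327805
(Sr - 1)^3 = 2.341007
cot(36.7) = 1 / tan(36.7) = 1 / 0.745377 = 1.341603
Numerator = 2386 * 9.81 * 1.33^3 = 55067.3744
Denominator = 7.8 * 2.341007 * 1.341603 = 24.497478
W = 55067.3744 / 24.497478
W = 2247.88 N

2247.88


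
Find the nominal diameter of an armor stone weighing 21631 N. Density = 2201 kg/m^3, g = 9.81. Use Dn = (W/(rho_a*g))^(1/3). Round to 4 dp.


V = W / (rho_a * g)
V = 21631 / (2201 * 9.81)
V = 21631 / 21591.81
V = 1.001815 m^3
Dn = V^(1/3) = 1.001815^(1/3)
Dn = 1.0006 m

1.0006


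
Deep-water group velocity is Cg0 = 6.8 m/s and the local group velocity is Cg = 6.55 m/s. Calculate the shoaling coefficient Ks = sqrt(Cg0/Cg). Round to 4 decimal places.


Ks = sqrt(Cg0 / Cg)
Ks = sqrt(6.8 / 6.55)
Ks = sqrt(1.0382)
Ks = 1.0189

1.0189


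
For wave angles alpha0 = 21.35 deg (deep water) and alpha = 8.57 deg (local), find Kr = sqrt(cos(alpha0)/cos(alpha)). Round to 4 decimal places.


Kr = sqrt(cos(alpha0) / cos(alpha))
cos(21.35) = 0.931374
cos(8.57) = 0.988835
Kr = sqrt(0.931374 / 0.988835)
Kr = sqrt(0.941891)
Kr = 0.9705

0.9705


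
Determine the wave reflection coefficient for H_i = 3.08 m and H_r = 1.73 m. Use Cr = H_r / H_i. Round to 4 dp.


Cr = H_r / H_i
Cr = 1.73 / 3.08
Cr = 0.5617

0.5617


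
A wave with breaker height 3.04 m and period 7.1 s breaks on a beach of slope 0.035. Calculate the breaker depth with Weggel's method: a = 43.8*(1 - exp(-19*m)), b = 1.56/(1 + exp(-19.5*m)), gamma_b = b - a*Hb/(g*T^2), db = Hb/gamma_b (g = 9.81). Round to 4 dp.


a = 43.8 * (1 - exp(-19 * m))
exp(-19 * 0.035) = exp(-0.6650) = 0.514274
a = 43.8 * (1 - 0.514274) = 21.274819
b = 1.56 / (1 + exp(-19.5 * m))
exp(-19.5 * 0.035) = exp(-0.6825) = 0.505352
b = 1.56 / (1 + 0.505352) = 1.036302
Hb / (g * T^2) = 3.04 / (9.81 * 7.1^2) = 3.04 / 494.5221 = 0.00614735
gamma_b = b - a * Hb/(g*T^2) = 1.036302 - 21.274819 * 0.00614735 = 0.905519
db = Hb / gamma_b = 3.04 / 0.905519
db = 3.3572 m

3.3572
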